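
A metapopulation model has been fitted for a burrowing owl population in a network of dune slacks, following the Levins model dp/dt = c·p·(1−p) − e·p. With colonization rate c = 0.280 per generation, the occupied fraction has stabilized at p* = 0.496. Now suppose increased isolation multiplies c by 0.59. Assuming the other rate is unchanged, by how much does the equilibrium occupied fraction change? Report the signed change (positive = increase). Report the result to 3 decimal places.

Balance c(1−p*) = e gives e = 0.280×(1 − 0.49600) = 0.14112.
New p* = 1 − e/c = 1 − 0.14112/0.16520 = 0.14576.
Δp* = 0.14576 − 0.49600 = -0.35024.

-0.350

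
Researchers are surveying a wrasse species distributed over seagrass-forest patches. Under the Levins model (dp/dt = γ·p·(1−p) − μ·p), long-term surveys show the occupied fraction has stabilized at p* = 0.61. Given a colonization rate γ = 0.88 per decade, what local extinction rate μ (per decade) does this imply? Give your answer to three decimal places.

At equilibrium γ(1−p*) = μ.
μ = 0.88 × (1 − 0.61) = 0.88 × 0.3900 = 0.3432.

0.343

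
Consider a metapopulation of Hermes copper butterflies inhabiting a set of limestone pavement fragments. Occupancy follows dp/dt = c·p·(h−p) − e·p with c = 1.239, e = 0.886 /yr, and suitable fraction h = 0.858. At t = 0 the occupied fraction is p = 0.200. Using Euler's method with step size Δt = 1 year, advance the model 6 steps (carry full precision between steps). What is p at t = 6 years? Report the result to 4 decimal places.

Update rule: p ← p + [c·p·(h−p) − e·p]·Δt with Δt = 1.
  1  |  dp/dt·Δt = -0.014148  |  p_1 = 0.185852
  2  |  dp/dt·Δt = -0.009889  |  p_2 = 0.175963
  3  |  dp/dt·Δt = -0.007207  |  p_3 = 0.168756
  4  |  dp/dt·Δt = -0.005405  |  p_4 = 0.163352
  5  |  dp/dt·Δt = -0.004138  |  p_5 = 0.159214
  6  |  dp/dt·Δt = -0.003217  |  p_6 = 0.155997

0.1560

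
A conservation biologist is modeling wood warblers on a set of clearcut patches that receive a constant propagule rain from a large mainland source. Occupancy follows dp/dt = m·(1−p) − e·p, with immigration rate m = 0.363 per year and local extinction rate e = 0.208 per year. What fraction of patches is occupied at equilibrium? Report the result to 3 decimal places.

At equilibrium the propagule rain into empty patches balances local extinction: m(1−p*) = e·p*.
p* = m/(m+e) = 0.363/(0.363+0.208) = 0.363/0.5710 = 0.6357.

0.636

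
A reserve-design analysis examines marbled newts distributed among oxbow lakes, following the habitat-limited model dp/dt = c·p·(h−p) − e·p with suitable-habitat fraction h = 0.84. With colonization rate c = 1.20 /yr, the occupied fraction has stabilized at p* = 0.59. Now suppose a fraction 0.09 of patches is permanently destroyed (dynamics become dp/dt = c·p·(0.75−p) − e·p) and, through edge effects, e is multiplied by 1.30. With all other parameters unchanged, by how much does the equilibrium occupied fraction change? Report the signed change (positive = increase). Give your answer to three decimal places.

Balance c(h−p*) = e gives e = 1.20×(0.84 − 0.59000) = 0.30000.
New p* = 0.75 − e/c = 0.75 − 0.39000/1.20000 = 0.42500.
Δp* = 0.42500 − 0.59000 = -0.16500.

-0.165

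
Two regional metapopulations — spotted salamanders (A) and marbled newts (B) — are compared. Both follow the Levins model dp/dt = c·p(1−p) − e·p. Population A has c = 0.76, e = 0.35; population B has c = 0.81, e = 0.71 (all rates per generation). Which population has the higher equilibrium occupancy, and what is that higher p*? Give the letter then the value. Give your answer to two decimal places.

A: p*_A = 1 − 0.35/0.76 = 0.5395.
B: p*_B = 1 − 0.71/0.81 = 0.1235.
A is higher at 0.5395.

A, 0.54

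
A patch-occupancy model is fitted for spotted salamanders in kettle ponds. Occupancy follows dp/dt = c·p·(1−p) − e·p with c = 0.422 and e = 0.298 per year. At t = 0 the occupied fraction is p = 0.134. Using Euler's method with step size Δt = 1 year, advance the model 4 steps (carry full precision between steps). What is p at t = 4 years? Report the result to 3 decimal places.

0.170

Update rule: p ← p + [c·p·(1−p) − e·p]·Δt with Δt = 1.
step 1: Δp = +0.00904, p = 0.14304
step 2: Δp = +0.00910, p = 0.15214
step 3: Δp = +0.00910, p = 0.16124
step 4: Δp = +0.00902, p = 0.17026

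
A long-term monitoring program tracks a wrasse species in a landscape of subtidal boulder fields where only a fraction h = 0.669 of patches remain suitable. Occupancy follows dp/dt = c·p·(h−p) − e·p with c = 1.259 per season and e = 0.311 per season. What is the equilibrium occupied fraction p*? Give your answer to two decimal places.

0.42

Setting dp/dt = 0 and dividing by p* gives c·(h−p*) = e.
So p* = h − e/c = 0.669 − 0.311/1.259 = 0.669 − 0.2470 = 0.4220.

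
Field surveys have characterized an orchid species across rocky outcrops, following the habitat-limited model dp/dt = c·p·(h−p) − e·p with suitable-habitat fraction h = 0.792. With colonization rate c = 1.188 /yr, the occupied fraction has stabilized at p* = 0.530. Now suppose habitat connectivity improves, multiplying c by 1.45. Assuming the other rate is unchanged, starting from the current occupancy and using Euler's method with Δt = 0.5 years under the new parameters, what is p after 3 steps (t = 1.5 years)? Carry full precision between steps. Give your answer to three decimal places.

Balance c(h−p*) = e gives e = 1.188×(0.792 − 0.53000) = 0.31126.
Starting from p₀ = 0.53000; update p ← p + (dp/dt)·Δt with the new parameters.
  1  |  dp/dt·Δt = +0.037117  |  p_1 = 0.567117
  2  |  dp/dt·Δt = +0.021586  |  p_2 = 0.588704
  3  |  dp/dt·Δt = +0.011463  |  p_3 = 0.600166

0.600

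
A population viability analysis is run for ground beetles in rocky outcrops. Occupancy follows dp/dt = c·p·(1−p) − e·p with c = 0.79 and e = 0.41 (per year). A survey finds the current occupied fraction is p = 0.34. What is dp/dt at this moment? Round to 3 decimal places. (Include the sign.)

0.038

Colonization term: c·p·(1−p) = 0.79×0.34×0.6600 = 0.17728.
Extinction term: e·p = 0.13940.
dp/dt = 0.17728 − 0.13940 = 0.03788.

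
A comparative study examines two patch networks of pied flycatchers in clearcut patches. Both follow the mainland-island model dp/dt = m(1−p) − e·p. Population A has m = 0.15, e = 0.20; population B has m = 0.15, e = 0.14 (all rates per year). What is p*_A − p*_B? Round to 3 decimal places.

A: p*_A = m/(m+e) = 0.15/0.3500 = 0.4286.
B: p*_B = 0.15/0.2900 = 0.5172.
p*_A − p*_B = 0.4286 − 0.5172 = -0.0887.

-0.089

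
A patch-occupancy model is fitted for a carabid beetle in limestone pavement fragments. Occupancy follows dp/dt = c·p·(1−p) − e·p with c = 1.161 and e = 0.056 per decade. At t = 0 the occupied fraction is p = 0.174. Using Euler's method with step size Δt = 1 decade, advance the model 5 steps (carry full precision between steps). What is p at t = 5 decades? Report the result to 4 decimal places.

0.9523

Update rule: p ← p + [c·p·(1−p) − e·p]·Δt with Δt = 1.
t = 1: p = 0.17400 + (+0.15712) = 0.33112
t = 2: p = 0.33112 + (+0.23859) = 0.56971
t = 3: p = 0.56971 + (+0.25270) = 0.82242
t = 4: p = 0.82242 + (+0.12350) = 0.94592
t = 5: p = 0.94592 + (+0.00642) = 0.95234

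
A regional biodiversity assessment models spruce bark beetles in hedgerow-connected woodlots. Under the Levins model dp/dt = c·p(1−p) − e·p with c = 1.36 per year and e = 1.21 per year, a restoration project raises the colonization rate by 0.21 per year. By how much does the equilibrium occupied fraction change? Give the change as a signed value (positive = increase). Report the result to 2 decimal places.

0.12

Before: p* = 1 − 1.21/1.36 = 0.1103.
After the change, c = 1.57, e = 1.21, so p* = 1 − 1.21/1.57 = 0.2293.
Δp* = 0.2293 − 0.1103 = +0.1190.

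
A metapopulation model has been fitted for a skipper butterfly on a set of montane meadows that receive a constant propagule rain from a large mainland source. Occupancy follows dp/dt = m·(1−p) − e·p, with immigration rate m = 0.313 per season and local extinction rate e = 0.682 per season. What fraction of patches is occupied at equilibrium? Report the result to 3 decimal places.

0.315

At equilibrium the propagule rain into empty patches balances local extinction: m(1−p*) = e·p*.
p* = m/(m+e) = 0.313/(0.313+0.682) = 0.313/0.9950 = 0.3146.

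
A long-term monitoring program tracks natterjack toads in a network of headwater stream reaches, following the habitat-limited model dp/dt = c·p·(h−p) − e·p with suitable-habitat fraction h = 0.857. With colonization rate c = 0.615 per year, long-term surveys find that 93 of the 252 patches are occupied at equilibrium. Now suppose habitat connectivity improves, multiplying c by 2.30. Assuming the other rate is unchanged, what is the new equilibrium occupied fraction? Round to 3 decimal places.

0.645

Observed p* = 93/252 = 0.36905.
Balance c(h−p*) = e gives e = 0.615×(0.857 − 0.36905) = 0.30009.
New p* = 0.857 − e/c = 0.857 − 0.30009/1.41450 = 0.64485.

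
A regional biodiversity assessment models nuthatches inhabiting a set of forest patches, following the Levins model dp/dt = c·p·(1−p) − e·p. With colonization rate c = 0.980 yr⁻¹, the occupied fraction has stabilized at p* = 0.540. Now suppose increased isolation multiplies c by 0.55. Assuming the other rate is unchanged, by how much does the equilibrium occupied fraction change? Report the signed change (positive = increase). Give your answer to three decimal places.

Balance c(1−p*) = e gives e = 0.980×(1 − 0.54000) = 0.45080.
New p* = 1 − e/c = 1 − 0.45080/0.53900 = 0.16364.
Δp* = 0.16364 − 0.54000 = -0.37636.

-0.376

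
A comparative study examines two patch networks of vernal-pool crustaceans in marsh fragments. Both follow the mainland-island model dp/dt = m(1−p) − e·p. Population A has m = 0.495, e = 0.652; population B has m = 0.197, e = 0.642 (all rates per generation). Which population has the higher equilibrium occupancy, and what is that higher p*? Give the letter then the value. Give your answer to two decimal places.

A, 0.43

A: p*_A = m/(m+e) = 0.495/1.1470 = 0.4316.
B: p*_B = 0.197/0.8390 = 0.2348.
A is higher at 0.4316.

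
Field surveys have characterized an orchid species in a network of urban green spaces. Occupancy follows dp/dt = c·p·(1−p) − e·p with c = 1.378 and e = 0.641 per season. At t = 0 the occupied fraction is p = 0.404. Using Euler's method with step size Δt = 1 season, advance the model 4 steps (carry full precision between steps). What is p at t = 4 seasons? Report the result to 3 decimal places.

0.533

Update rule: p ← p + [c·p·(1−p) − e·p]·Δt with Δt = 1.
  1  |  dp/dt·Δt = +0.072836  |  p_1 = 0.476836
  2  |  dp/dt·Δt = +0.038109  |  p_2 = 0.514945
  3  |  dp/dt·Δt = +0.014113  |  p_3 = 0.529057
  4  |  dp/dt·Δt = +0.004211  |  p_4 = 0.533268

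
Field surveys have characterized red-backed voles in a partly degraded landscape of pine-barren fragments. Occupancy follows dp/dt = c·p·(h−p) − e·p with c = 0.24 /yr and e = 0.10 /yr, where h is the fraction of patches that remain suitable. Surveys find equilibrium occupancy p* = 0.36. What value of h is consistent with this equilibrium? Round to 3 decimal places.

At equilibrium c(h−p*) = e, so h = p* + e/c.
h = 0.36 + 0.10/0.24 = 0.36 + 0.4167 = 0.7767.

0.777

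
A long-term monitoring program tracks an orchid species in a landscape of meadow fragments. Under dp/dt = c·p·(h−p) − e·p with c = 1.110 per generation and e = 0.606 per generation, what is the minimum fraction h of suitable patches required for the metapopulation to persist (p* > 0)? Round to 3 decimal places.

0.546

p* = h − e/c is positive only when h > e/c.
h_min = e/c = 0.606/1.110 = 0.5459.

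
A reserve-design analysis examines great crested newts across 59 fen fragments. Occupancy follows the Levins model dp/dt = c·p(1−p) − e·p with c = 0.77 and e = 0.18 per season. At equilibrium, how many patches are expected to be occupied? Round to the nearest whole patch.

p* = 1 − e/c = 1 − 0.18/0.77 = 0.7662.
Expected occupied patches = N × p* = 59 × 0.7662 = 45.21 ≈ 45.

45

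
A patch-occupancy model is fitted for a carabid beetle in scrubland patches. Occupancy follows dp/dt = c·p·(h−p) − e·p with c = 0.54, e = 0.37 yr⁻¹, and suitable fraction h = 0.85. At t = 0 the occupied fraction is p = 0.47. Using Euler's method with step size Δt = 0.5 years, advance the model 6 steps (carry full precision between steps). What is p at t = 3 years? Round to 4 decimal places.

Update rule: p ← p + [c·p·(h−p) − e·p]·Δt with Δt = 0.5.
step 1: Δp = -0.03873, p = 0.43127
step 2: Δp = -0.03103, p = 0.40024
step 3: Δp = -0.02544, p = 0.37480
step 4: Δp = -0.02125, p = 0.35355
step 5: Δp = -0.01802, p = 0.33554
step 6: Δp = -0.01547, p = 0.32007

0.3201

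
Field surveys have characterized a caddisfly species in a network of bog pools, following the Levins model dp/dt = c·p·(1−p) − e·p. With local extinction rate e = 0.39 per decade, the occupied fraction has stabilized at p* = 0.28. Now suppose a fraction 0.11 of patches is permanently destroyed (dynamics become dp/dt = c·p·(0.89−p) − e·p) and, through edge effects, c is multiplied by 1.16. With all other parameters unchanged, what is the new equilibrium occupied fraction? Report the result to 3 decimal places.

0.269

Balance c(1−p*) = e gives c = e/(1 − 0.28000) = 0.39/0.72000 = 0.54167.
New p* = 0.89 − e/c = 0.89 − 0.39000/0.62834 = 0.26932.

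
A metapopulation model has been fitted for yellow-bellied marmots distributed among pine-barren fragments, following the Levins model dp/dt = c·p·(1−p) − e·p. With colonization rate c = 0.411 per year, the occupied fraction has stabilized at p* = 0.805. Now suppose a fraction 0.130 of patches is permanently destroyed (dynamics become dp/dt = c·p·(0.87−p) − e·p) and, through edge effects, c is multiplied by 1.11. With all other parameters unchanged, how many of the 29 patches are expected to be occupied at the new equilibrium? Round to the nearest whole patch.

20

Balance c(1−p*) = e gives e = 0.411×(1 − 0.80500) = 0.08014.
New p* = 0.87 − e/c = 0.87 − 0.08014/0.45621 = 0.69434.
Expected occupied = 29 × 0.69434 = 20.14 ≈ 20.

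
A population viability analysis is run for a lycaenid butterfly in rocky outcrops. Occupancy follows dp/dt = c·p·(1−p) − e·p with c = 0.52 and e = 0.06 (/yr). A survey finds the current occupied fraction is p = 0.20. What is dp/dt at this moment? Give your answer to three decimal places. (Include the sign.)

0.071

Colonization term: c·p·(1−p) = 0.52×0.20×0.8000 = 0.08320.
Extinction term: e·p = 0.01200.
dp/dt = 0.08320 − 0.01200 = 0.07120.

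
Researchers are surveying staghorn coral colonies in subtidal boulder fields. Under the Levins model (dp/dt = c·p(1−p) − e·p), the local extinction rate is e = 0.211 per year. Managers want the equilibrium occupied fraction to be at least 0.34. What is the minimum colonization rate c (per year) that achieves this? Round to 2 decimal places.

p* = 1 − e/c ≥ 0.34 requires e/c ≤ 0.6600, i.e. c ≥ e/0.6600.
c_min = 0.211/0.6600 = 0.3197.

0.32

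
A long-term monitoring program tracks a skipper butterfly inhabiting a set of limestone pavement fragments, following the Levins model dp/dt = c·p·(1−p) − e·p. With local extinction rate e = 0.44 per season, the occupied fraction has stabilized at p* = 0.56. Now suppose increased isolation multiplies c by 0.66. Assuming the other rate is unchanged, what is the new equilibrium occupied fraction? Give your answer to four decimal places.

Balance c(1−p*) = e gives c = e/(1 − 0.56000) = 0.44/0.44000 = 1.00000.
New p* = 1 − e/c = 1 − 0.44000/0.66000 = 0.33333.

0.3333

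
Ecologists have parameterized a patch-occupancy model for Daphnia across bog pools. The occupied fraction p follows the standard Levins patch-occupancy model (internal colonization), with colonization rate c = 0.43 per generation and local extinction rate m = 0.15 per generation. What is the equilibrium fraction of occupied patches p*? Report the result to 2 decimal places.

At equilibrium, colonization balances extinction: c·p*·(1−p*) = m·p*.
So p* = 1 − m/c = 1 − 0.15/0.43 = 1 − 0.3488 = 0.6512.

0.65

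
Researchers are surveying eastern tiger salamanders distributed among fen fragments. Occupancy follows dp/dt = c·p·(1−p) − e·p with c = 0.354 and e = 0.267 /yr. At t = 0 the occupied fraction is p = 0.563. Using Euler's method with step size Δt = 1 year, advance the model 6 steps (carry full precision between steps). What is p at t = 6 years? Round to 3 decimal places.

0.357

Update rule: p ← p + [c·p·(1−p) − e·p]·Δt with Δt = 1.
  1  |  dp/dt·Δt = -0.063226  |  p_1 = 0.499774
  2  |  dp/dt·Δt = -0.044940  |  p_2 = 0.454834
  3  |  dp/dt·Δt = -0.033663  |  p_3 = 0.421171
  4  |  dp/dt·Δt = -0.026153  |  p_4 = 0.395019
  5  |  dp/dt·Δt = -0.020871  |  p_5 = 0.374147
  6  |  dp/dt·Δt = -0.017004  |  p_6 = 0.357143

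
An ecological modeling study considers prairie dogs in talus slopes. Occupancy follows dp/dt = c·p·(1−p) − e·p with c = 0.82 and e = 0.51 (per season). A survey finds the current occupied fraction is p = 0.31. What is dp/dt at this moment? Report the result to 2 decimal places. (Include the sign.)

0.02

Colonization term: c·p·(1−p) = 0.82×0.31×0.6900 = 0.17540.
Extinction term: e·p = 0.15810.
dp/dt = 0.17540 − 0.15810 = 0.01730.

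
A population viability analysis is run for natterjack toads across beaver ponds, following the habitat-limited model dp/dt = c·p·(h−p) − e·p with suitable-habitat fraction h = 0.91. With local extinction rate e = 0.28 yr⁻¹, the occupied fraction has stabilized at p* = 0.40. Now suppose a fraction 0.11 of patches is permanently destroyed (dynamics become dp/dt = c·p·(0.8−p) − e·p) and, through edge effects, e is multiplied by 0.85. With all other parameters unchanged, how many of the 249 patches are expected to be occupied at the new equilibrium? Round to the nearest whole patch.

Balance c(h−p*) = e gives c = e/(0.91 − 0.40000) = 0.28/0.51000 = 0.54902.
New p* = 0.8 − e/c = 0.8 − 0.23800/0.54902 = 0.36650.
Expected occupied = 249 × 0.36650 = 91.26 ≈ 91.

91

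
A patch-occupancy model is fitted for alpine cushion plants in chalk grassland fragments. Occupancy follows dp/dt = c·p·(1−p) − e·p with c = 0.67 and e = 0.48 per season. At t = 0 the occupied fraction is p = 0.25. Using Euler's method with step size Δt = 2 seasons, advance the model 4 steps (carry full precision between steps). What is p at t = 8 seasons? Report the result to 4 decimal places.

Update rule: p ← p + [c·p·(1−p) − e·p]·Δt with Δt = 2.
  1  |  dp/dt·Δt = +0.011250  |  p_1 = 0.261250
  2  |  dp/dt·Δt = +0.007818  |  p_2 = 0.269068
  3  |  dp/dt·Δt = +0.005233  |  p_3 = 0.274301
  4  |  dp/dt·Δt = +0.003411  |  p_4 = 0.277712

0.2777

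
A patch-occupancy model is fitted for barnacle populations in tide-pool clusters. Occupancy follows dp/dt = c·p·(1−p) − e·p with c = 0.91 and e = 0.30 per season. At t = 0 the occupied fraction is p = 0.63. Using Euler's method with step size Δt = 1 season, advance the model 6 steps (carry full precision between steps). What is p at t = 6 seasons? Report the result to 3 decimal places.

0.670

Update rule: p ← p + [c·p·(1−p) − e·p]·Δt with Δt = 1.
  1  |  dp/dt·Δt = +0.023121  |  p_1 = 0.653121
  2  |  dp/dt·Δt = +0.010228  |  p_2 = 0.663349
  3  |  dp/dt·Δt = +0.004214  |  p_3 = 0.667563
  4  |  dp/dt·Δt = +0.001681  |  p_4 = 0.669244
  5  |  dp/dt·Δt = +0.000661  |  p_5 = 0.669905
  6  |  dp/dt·Δt = +0.000259  |  p_6 = 0.670164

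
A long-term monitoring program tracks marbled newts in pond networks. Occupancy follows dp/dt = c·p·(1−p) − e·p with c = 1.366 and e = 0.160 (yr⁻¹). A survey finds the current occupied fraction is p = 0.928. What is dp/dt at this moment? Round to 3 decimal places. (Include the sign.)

-0.057

Colonization term: c·p·(1−p) = 1.366×0.928×0.0720 = 0.09127.
Extinction term: e·p = 0.14848.
dp/dt = 0.09127 − 0.14848 = -0.05721.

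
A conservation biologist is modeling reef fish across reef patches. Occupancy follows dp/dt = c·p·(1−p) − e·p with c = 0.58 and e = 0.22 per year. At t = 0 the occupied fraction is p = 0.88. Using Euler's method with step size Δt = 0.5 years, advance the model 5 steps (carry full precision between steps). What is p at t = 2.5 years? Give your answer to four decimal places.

0.6923

Update rule: p ← p + [c·p·(1−p) − e·p]·Δt with Δt = 0.5.
step 1: Δp = -0.06618, p = 0.81382
step 2: Δp = -0.04558, p = 0.76824
step 3: Δp = -0.03287, p = 0.73537
step 4: Δp = -0.02446, p = 0.71091
step 5: Δp = -0.01860, p = 0.69231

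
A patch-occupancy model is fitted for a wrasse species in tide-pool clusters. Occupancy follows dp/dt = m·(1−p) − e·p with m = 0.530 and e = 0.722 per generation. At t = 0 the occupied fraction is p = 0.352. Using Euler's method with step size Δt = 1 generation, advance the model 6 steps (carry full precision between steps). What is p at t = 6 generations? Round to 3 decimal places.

Update rule: p ← p + [m·(1−p) − e·p]·Δt with Δt = 1.
  1  |  dp/dt·Δt = +0.089296  |  p_1 = 0.441296
  2  |  dp/dt·Δt = -0.022503  |  p_2 = 0.418793
  3  |  dp/dt·Δt = +0.005671  |  p_3 = 0.424464
  4  |  dp/dt·Δt = -0.001429  |  p_4 = 0.423035
  5  |  dp/dt·Δt = +0.000360  |  p_5 = 0.423395
  6  |  dp/dt·Δt = -0.000091  |  p_6 = 0.423304

0.423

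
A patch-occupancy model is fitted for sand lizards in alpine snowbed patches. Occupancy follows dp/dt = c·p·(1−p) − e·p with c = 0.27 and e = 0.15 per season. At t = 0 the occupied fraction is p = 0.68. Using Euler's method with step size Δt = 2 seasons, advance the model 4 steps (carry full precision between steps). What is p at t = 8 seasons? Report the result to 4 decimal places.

Update rule: p ← p + [c·p·(1−p) − e·p]·Δt with Δt = 2.
p: 0.68000 → 0.59350  (Δp = -0.08650)
p: 0.59350 → 0.54573  (Δp = -0.04777)
p: 0.54573 → 0.51588  (Δp = -0.02985)
p: 0.51588 → 0.49598  (Δp = -0.01990)

0.4960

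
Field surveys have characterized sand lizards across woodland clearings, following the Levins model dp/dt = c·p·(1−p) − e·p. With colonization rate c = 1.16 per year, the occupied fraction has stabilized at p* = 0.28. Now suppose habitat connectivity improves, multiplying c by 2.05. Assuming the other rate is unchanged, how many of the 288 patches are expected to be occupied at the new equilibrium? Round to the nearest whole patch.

Balance c(1−p*) = e gives e = 1.16×(1 − 0.28000) = 0.83520.
New p* = 1 − e/c = 1 − 0.83520/2.37800 = 0.64878.
Expected occupied = 288 × 0.64878 = 186.85 ≈ 187.

187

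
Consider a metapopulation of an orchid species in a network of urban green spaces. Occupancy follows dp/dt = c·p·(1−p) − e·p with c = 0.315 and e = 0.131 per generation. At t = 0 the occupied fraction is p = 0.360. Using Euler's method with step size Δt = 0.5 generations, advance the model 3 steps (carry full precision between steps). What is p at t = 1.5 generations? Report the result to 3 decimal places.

Update rule: p ← p + [c·p·(1−p) − e·p]·Δt with Δt = 0.5.
step 1: Δp = +0.01271, p = 0.37271
step 2: Δp = +0.01241, p = 0.38512
step 3: Δp = +0.01207, p = 0.39719

0.397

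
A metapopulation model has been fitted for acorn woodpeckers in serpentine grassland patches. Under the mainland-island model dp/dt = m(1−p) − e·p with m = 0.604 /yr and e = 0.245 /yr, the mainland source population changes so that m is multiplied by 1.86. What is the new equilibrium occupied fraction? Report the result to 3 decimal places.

0.821

Before: p* = 0.604/(0.604+0.245) = 0.7114.
After: m = 1.12344, e = 0.245; p* = 1.12344/1.3684 = 0.8210.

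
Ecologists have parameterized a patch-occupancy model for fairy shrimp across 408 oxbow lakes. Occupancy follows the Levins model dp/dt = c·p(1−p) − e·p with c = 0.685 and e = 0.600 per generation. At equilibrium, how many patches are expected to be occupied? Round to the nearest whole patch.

p* = 1 − e/c = 1 − 0.600/0.685 = 0.1241.
Expected occupied patches = N × p* = 408 × 0.1241 = 50.63 ≈ 51.

51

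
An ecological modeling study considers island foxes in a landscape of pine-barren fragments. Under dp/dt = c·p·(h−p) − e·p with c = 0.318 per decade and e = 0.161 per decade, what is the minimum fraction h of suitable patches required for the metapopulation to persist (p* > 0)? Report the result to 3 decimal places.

0.506

p* = h − e/c is positive only when h > e/c.
h_min = e/c = 0.161/0.318 = 0.5063.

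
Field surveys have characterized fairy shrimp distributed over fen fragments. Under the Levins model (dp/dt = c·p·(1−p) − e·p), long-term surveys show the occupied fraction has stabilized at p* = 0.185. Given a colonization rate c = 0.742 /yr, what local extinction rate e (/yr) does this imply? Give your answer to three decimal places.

0.605

At equilibrium c(1−p*) = e.
e = 0.742 × (1 − 0.185) = 0.742 × 0.8150 = 0.6047.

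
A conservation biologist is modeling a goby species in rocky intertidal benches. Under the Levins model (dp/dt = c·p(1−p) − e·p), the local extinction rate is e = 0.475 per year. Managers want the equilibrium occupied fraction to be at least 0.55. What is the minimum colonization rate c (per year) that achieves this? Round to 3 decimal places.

p* = 1 − e/c ≥ 0.55 requires e/c ≤ 0.4500, i.e. c ≥ e/0.4500.
c_min = 0.475/0.4500 = 1.0556.

1.056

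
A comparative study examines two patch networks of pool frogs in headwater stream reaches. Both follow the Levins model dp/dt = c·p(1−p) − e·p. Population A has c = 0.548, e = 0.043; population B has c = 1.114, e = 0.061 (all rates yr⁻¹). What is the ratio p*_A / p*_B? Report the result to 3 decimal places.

A: p*_A = 1 − 0.043/0.548 = 0.9215.
B: p*_B = 1 − 0.061/1.114 = 0.9452.
p*_A / p*_B = 0.9215/0.9452 = 0.9749.

0.975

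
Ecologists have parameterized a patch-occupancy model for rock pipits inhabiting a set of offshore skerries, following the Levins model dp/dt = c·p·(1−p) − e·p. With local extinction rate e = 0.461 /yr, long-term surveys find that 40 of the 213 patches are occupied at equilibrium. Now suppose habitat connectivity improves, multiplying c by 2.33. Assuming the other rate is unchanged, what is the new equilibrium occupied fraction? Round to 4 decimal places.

Observed p* = 40/213 = 0.18779.
Balance c(1−p*) = e gives c = e/(1 − 0.18779) = 0.461/0.81221 = 0.56759.
New p* = 1 − e/c = 1 − 0.46100/1.32248 = 0.65141.

0.6514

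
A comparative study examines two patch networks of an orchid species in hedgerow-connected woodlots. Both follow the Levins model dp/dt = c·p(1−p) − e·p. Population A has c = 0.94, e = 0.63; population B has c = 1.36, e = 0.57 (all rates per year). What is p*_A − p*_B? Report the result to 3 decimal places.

A: p*_A = 1 − 0.63/0.94 = 0.3298.
B: p*_B = 1 − 0.57/1.36 = 0.5809.
p*_A − p*_B = 0.3298 − 0.5809 = -0.2511.

-0.251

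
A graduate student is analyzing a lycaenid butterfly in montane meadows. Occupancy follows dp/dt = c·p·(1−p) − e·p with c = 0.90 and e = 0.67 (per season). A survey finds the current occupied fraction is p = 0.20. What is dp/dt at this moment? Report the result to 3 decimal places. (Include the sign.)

0.010

Colonization term: c·p·(1−p) = 0.90×0.20×0.8000 = 0.14400.
Extinction term: e·p = 0.13400.
dp/dt = 0.14400 − 0.13400 = 0.01000.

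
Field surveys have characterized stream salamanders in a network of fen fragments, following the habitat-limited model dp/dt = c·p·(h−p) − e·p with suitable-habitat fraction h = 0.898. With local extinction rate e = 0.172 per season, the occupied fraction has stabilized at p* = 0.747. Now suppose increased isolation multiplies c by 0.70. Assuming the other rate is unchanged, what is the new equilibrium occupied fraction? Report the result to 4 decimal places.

Balance c(h−p*) = e gives c = e/(0.898 − 0.74700) = 0.172/0.15100 = 1.13907.
New p* = 0.898 − e/c = 0.898 − 0.17200/0.79735 = 0.68229.

0.6823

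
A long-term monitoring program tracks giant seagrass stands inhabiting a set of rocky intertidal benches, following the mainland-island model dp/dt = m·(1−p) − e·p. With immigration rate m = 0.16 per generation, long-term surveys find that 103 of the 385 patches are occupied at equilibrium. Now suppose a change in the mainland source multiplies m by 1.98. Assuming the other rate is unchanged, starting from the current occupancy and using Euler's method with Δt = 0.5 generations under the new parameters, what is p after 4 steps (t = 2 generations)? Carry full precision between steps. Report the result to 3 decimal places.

0.397

Observed p* = 103/385 = 0.26753.
Balance m(1−p*) = e·p* gives e = m(1−p*)/p* = 0.16×0.73247/0.26753 = 0.43806.
Starting from p₀ = 0.26753; update p ← p + (dp/dt)·Δt with the new parameters.
  1  |  dp/dt·Δt = +0.057425  |  p_1 = 0.324958
  2  |  dp/dt·Δt = +0.035751  |  p_2 = 0.360709
  3  |  dp/dt·Δt = +0.022258  |  p_3 = 0.382967
  4  |  dp/dt·Δt = +0.013857  |  p_4 = 0.396824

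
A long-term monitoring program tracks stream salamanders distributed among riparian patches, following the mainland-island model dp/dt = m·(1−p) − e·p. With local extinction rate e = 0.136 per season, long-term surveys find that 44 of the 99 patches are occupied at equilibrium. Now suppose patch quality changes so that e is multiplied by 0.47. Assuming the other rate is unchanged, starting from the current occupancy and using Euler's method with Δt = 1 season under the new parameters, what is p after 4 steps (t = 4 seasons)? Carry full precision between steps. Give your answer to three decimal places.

Observed p* = 44/99 = 0.44444.
Balance m(1−p*) = e·p* gives m = e·p*/(1−p*) = 0.136×0.44444/0.55556 = 0.10880.
Starting from p₀ = 0.44444; update p ← p + (dp/dt)·Δt with the new parameters.
p: 0.44444 → 0.47648  (Δp = +0.03204)
p: 0.47648 → 0.50298  (Δp = +0.02650)
p: 0.50298 → 0.52491  (Δp = +0.02192)
p: 0.52491 → 0.54305  (Δp = +0.01814)

0.543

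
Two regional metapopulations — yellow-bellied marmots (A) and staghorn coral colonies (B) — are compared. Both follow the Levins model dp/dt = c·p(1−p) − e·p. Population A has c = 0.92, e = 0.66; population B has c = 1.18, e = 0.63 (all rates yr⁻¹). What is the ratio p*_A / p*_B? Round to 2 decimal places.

A: p*_A = 1 − 0.66/0.92 = 0.2826.
B: p*_B = 1 − 0.63/1.18 = 0.4661.
p*_A / p*_B = 0.2826/0.4661 = 0.6063.

0.61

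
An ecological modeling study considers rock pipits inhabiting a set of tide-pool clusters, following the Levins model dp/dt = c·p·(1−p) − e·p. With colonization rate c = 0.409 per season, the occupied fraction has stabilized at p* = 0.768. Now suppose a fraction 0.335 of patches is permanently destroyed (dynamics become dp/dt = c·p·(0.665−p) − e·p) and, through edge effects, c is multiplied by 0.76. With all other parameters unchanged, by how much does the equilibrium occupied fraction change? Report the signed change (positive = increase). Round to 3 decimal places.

-0.408

Balance c(1−p*) = e gives e = 0.409×(1 − 0.76800) = 0.09489.
New p* = 0.665 − e/c = 0.665 − 0.09489/0.31084 = 0.35973.
Δp* = 0.35973 − 0.76800 = -0.40827.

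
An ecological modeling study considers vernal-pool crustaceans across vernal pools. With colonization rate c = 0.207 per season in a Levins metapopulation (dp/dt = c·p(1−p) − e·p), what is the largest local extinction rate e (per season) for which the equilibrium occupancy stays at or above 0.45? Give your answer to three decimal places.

0.114

1 − e/c ≥ 0.45 ⇒ e ≤ c(1 − 0.45) = 0.207 × 0.5500.
e_max = 0.1139.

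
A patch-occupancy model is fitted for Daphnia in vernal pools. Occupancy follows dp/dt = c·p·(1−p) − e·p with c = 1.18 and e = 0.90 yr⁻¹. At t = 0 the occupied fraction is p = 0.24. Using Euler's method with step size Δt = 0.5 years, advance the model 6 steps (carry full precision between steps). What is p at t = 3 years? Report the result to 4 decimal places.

0.2384

Update rule: p ← p + [c·p·(1−p) − e·p]·Δt with Δt = 0.5.
t = 0.5: p = 0.24000 + (-0.00038) = 0.23962
t = 1: p = 0.23962 + (-0.00033) = 0.23929
t = 1.5: p = 0.23929 + (-0.00028) = 0.23900
t = 2: p = 0.23900 + (-0.00024) = 0.23876
t = 2.5: p = 0.23876 + (-0.00021) = 0.23855
t = 3: p = 0.23855 + (-0.00018) = 0.23838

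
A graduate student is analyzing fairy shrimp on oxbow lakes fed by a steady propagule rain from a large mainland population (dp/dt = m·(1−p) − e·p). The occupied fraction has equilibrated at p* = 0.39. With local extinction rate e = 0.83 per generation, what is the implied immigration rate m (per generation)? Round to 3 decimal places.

0.531

At equilibrium m(1−p*) = e·p*, so m = e·p*/(1−p*).
m = 0.83 × 0.39 / 0.6100 = 0.3237/0.6100 = 0.5307.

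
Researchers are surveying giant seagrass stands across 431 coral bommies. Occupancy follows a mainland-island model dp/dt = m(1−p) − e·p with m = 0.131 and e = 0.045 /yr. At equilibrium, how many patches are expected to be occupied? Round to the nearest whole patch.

321

p* = m/(m+e) = 0.131/0.1760 = 0.7443.
Expected occupied patches = N × p* = 431 × 0.7443 = 320.80 ≈ 321.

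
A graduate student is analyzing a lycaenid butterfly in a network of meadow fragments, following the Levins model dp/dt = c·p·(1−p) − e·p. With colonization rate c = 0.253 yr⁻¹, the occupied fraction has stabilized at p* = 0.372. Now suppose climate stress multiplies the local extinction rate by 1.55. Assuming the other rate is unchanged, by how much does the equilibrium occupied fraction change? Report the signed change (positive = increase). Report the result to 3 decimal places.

Balance c(1−p*) = e gives e = 0.253×(1 − 0.37200) = 0.15888.
New p* = 1 − e/c = 1 − 0.24626/0.25300 = 0.02664.
Δp* = 0.02664 − 0.37200 = -0.34536.

-0.345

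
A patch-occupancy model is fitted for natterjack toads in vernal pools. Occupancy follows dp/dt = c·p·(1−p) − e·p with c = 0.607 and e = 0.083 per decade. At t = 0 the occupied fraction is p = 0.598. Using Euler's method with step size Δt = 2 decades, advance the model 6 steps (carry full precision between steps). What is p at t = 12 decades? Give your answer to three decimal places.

0.863

Update rule: p ← p + [c·p·(1−p) − e·p]·Δt with Δt = 2.
p: 0.59800 → 0.79057  (Δp = +0.19257)
p: 0.79057 → 0.86034  (Δp = +0.06976)
p: 0.86034 → 0.86339  (Δp = +0.00306)
p: 0.86339 → 0.86326  (Δp = -0.00014)
p: 0.86326 → 0.86326  (Δp = +0.00001)
p: 0.86326 → 0.86326  (Δp = -0.00000)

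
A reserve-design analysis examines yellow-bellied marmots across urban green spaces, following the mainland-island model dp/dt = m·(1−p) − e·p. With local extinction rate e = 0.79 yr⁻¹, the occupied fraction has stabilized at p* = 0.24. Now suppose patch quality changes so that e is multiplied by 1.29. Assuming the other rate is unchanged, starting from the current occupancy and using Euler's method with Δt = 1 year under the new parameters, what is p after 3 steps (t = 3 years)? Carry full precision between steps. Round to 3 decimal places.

Balance m(1−p*) = e·p* gives m = e·p*/(1−p*) = 0.79×0.24000/0.76000 = 0.24947.
Starting from p₀ = 0.24000; update p ← p + (dp/dt)·Δt with the new parameters.
step 1: Δp = -0.05498, p = 0.18502
step 2: Δp = +0.01477, p = 0.19978
step 3: Δp = -0.00397, p = 0.19582

0.196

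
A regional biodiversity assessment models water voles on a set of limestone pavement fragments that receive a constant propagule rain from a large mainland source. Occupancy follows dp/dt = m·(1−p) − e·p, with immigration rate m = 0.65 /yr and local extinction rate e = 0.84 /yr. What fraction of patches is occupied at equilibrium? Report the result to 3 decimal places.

At equilibrium the propagule rain into empty patches balances local extinction: m(1−p*) = e·p*.
p* = m/(m+e) = 0.65/(0.65+0.84) = 0.65/1.4900 = 0.4362.

0.436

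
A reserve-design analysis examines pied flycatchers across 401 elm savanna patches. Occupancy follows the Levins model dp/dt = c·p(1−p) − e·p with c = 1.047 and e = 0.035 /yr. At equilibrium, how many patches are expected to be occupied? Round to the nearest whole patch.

388

p* = 1 − e/c = 1 − 0.035/1.047 = 0.9666.
Expected occupied patches = N × p* = 401 × 0.9666 = 387.60 ≈ 388.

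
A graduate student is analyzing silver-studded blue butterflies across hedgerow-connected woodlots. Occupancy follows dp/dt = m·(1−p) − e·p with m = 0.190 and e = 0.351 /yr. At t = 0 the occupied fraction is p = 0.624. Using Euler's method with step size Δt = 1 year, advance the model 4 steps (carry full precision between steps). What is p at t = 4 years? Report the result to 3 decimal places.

0.363

Update rule: p ← p + [m·(1−p) − e·p]·Δt with Δt = 1.
t = 1: p = 0.62400 + (-0.14758) = 0.47642
t = 2: p = 0.47642 + (-0.06774) = 0.40867
t = 3: p = 0.40867 + (-0.03109) = 0.37758
t = 4: p = 0.37758 + (-0.01427) = 0.36331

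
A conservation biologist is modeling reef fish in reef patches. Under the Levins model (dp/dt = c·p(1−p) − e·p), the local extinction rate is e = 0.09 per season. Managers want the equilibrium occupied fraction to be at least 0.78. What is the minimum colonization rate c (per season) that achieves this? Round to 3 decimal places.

p* = 1 − e/c ≥ 0.78 requires e/c ≤ 0.2200, i.e. c ≥ e/0.2200.
c_min = 0.09/0.2200 = 0.4091.

0.409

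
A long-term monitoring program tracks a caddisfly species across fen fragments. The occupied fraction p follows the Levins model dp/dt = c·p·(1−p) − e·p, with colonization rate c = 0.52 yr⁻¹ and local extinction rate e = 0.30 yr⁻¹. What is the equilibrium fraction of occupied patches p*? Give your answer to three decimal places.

0.423

Setting dp/dt = 0 and dividing through by p* gives c·(1−p*) = e.
So p* = 1 − e/c = 1 − 0.30/0.52 = 1 − 0.5769 = 0.4231.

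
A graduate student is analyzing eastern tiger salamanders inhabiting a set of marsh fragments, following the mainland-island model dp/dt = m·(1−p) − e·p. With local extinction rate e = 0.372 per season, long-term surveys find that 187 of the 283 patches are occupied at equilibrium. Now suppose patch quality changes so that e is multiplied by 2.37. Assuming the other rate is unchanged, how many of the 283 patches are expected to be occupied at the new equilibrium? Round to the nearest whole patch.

128

Observed p* = 187/283 = 0.66078.
Balance m(1−p*) = e·p* gives m = e·p*/(1−p*) = 0.372×0.66078/0.33922 = 0.72463.
New p* = m/(m+e) = 0.72463/(0.72463+0.88164) = 0.45113.
Expected occupied = 283 × 0.45113 = 127.67 ≈ 128.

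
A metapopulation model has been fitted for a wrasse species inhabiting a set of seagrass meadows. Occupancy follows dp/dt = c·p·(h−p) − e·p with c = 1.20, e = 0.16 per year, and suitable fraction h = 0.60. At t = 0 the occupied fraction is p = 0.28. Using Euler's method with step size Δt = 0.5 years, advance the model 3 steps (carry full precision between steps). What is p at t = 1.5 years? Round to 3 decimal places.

0.366

Update rule: p ← p + [c·p·(h−p) − e·p]·Δt with Δt = 0.5.
t = 0.5: p = 0.28000 + (+0.03136) = 0.31136
t = 1: p = 0.31136 + (+0.02901) = 0.34037
t = 1.5: p = 0.34037 + (+0.02579) = 0.36617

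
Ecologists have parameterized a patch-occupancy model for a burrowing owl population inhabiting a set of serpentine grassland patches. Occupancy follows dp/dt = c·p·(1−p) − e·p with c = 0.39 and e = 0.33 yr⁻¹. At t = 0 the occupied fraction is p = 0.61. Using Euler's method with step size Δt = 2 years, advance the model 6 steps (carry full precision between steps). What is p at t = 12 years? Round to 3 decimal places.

0.218

Update rule: p ← p + [c·p·(1−p) − e·p]·Δt with Δt = 2.
  1  |  dp/dt·Δt = -0.217038  |  p_1 = 0.392962
  2  |  dp/dt·Δt = -0.073291  |  p_2 = 0.319671
  3  |  dp/dt·Δt = -0.041347  |  p_3 = 0.278323
  4  |  dp/dt·Δt = -0.027023  |  p_4 = 0.251300
  5  |  dp/dt·Δt = -0.019102  |  p_5 = 0.232198
  6  |  dp/dt·Δt = -0.014191  |  p_6 = 0.218007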